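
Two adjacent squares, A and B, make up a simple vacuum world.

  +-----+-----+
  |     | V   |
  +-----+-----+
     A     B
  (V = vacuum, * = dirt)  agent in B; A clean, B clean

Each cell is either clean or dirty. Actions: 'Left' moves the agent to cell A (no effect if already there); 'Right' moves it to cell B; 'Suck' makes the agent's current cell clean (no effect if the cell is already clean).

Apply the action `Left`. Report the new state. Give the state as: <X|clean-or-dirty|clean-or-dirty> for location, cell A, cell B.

start: <B|clean|clean>
step 1/1 (Left): <A|clean|clean>

<A|clean|clean>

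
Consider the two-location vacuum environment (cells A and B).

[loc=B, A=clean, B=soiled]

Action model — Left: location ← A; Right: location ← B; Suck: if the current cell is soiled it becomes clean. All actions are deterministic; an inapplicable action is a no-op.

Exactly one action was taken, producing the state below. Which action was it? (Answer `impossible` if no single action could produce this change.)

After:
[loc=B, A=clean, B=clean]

try  Left: loc=A A=clean B=soiled
try Right: loc=B A=clean B=soiled
try  Suck: loc=B A=clean B=clean  ← match

Suck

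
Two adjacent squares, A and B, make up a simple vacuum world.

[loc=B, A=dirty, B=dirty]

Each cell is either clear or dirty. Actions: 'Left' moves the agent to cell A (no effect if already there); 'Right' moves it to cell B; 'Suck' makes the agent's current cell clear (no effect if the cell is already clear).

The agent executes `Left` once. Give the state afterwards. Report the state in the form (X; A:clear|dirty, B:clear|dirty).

start: (B; A:dirty, B:dirty)
1) do Left; now (A; A:dirty, B:dirty)

(A; A:dirty, B:dirty)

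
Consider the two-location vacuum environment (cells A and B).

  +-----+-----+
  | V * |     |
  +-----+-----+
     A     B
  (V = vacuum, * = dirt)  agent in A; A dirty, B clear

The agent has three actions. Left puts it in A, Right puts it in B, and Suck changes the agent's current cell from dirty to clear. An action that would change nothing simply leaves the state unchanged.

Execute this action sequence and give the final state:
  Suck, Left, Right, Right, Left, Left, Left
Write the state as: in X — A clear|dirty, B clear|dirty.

in A — A clear, B clear

1) do Suck; now in A — A clear, B clear
2) do Left; now in A — A clear, B clear
3) do Right; now in B — A clear, B clear
4) do Right; now in B — A clear, B clear
5) do Left; now in A — A clear, B clear
6) do Left; now in A — A clear, B clear
7) do Left; now in A — A clear, B clear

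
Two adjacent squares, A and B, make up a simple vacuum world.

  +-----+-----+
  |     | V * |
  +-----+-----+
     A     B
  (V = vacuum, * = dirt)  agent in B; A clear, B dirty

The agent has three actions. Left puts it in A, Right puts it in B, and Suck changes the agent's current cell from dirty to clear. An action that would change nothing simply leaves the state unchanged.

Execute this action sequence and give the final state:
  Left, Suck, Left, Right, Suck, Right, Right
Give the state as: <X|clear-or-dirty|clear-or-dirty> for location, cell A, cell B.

1) do Left; now <A|clear|dirty>
2) do Suck; now <A|clear|dirty>
3) do Left; now <A|clear|dirty>
4) do Right; now <B|clear|dirty>
5) do Suck; now <B|clear|clear>
6) do Right; now <B|clear|clear>
7) do Right; now <B|clear|clear>

<B|clear|clear>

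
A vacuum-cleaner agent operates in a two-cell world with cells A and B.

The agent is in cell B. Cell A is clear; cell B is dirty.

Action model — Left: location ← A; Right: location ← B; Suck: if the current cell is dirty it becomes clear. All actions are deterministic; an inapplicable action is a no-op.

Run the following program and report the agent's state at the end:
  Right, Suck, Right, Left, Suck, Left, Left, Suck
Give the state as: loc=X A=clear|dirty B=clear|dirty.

loc=A A=clear B=clear

step 1/8 (Right): loc=B A=clear B=dirty
step 2/8 (Suck): loc=B A=clear B=clear
step 3/8 (Right): loc=B A=clear B=clear
step 4/8 (Left): loc=A A=clear B=clear
step 5/8 (Suck): loc=A A=clear B=clear
step 6/8 (Left): loc=A A=clear B=clear
step 7/8 (Left): loc=A A=clear B=clear
step 8/8 (Suck): loc=A A=clear B=clear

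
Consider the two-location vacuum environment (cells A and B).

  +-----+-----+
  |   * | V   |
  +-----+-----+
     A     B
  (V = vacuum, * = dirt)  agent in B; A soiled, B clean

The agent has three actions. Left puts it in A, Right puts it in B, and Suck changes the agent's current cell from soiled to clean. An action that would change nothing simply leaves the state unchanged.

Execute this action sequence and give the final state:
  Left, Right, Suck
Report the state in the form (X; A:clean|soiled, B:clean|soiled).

(B; A:soiled, B:clean)

[1] after Left: (A; A:soiled, B:clean)
[2] after Right: (B; A:soiled, B:clean)
[3] after Suck: (B; A:soiled, B:clean)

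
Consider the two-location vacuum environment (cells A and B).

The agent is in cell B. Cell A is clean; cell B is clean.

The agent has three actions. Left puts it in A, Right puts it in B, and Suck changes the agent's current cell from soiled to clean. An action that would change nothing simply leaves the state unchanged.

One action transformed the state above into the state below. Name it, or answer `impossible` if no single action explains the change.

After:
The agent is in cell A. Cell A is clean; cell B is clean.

try  Left: (A; A:clean, B:clean)  ← match
try Right: (B; A:clean, B:clean)
try  Suck: (B; A:clean, B:clean)

Left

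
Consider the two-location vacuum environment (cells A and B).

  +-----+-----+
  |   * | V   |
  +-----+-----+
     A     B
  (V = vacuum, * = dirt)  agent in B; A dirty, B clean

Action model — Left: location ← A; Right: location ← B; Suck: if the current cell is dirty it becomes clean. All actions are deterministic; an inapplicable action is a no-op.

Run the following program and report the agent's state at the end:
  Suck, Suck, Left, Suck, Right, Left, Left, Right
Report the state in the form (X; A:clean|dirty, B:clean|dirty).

step 1/8 (Suck): (B; A:dirty, B:clean)
step 2/8 (Suck): (B; A:dirty, B:clean)
step 3/8 (Left): (A; A:dirty, B:clean)
step 4/8 (Suck): (A; A:clean, B:clean)
step 5/8 (Right): (B; A:clean, B:clean)
step 6/8 (Left): (A; A:clean, B:clean)
step 7/8 (Left): (A; A:clean, B:clean)
step 8/8 (Right): (B; A:clean, B:clean)

(B; A:clean, B:clean)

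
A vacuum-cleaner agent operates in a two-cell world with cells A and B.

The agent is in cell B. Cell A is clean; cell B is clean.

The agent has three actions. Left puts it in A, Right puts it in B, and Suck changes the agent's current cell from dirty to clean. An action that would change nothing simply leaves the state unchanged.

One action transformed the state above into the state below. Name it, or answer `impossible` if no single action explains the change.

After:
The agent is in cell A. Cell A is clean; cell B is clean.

try  Left: <A|clean|clean>  ← match
try Right: <B|clean|clean>
try  Suck: <B|clean|clean>

Left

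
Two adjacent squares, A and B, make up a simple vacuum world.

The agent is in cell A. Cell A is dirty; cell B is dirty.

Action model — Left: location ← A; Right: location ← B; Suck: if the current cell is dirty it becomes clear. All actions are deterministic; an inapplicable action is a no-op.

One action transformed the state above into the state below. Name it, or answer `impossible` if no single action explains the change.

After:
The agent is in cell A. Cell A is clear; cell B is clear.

impossible

try  Left: (A; A:dirty, B:dirty)
try Right: (B; A:dirty, B:dirty)
try  Suck: (A; A:clear, B:dirty)
no single action produces the after-state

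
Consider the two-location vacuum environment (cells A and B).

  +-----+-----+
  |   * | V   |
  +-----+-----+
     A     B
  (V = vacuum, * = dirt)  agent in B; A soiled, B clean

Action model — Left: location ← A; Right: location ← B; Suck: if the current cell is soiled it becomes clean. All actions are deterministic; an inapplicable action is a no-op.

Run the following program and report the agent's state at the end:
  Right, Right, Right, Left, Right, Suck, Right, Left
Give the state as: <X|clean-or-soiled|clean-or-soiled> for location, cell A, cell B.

step 1/8 (Right): <B|soiled|clean>
step 2/8 (Right): <B|soiled|clean>
step 3/8 (Right): <B|soiled|clean>
step 4/8 (Left): <A|soiled|clean>
step 5/8 (Right): <B|soiled|clean>
step 6/8 (Suck): <B|soiled|clean>
step 7/8 (Right): <B|soiled|clean>
step 8/8 (Left): <A|soiled|clean>

<A|soiled|clean>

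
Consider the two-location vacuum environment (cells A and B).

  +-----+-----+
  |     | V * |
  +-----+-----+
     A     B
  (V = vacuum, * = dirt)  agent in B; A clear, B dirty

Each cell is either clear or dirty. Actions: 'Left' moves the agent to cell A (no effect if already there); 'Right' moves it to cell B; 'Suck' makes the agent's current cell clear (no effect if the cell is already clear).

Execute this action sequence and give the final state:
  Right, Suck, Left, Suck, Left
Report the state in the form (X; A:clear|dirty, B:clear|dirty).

(A; A:clear, B:clear)

1) do Right; now (B; A:clear, B:dirty)
2) do Suck; now (B; A:clear, B:clear)
3) do Left; now (A; A:clear, B:clear)
4) do Suck; now (A; A:clear, B:clear)
5) do Left; now (A; A:clear, B:clear)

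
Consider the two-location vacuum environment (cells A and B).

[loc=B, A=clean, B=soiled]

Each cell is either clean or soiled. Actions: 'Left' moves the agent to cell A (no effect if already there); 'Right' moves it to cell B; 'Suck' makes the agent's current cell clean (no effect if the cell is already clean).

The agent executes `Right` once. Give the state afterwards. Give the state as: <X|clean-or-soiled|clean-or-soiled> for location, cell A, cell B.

start: <B|clean|soiled>
t=1 Right ⇒ <B|clean|soiled>

<B|clean|soiled>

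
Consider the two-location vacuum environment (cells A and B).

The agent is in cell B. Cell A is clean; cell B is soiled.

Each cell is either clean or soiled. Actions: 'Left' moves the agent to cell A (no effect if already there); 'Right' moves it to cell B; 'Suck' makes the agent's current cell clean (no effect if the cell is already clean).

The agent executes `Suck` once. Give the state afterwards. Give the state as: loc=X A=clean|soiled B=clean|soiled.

start: loc=B A=clean B=soiled
1. Suck → loc=B A=clean B=clean

loc=B A=clean B=clean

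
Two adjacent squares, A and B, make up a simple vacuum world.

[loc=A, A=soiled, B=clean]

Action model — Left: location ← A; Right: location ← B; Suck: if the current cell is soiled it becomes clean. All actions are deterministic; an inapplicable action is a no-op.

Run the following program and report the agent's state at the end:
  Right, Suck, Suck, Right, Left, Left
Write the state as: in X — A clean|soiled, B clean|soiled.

in A — A soiled, B clean

t=1 Right ⇒ in B — A soiled, B clean
t=2 Suck ⇒ in B — A soiled, B clean
t=3 Suck ⇒ in B — A soiled, B clean
t=4 Right ⇒ in B — A soiled, B clean
t=5 Left ⇒ in A — A soiled, B clean
t=6 Left ⇒ in A — A soiled, B clean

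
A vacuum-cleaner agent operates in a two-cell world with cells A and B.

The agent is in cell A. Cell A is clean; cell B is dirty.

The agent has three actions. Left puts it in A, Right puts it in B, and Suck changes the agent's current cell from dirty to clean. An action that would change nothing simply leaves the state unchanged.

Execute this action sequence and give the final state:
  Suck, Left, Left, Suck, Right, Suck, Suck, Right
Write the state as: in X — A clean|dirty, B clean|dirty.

step 1/8 (Suck): in A — A clean, B dirty
step 2/8 (Left): in A — A clean, B dirty
step 3/8 (Left): in A — A clean, B dirty
step 4/8 (Suck): in A — A clean, B dirty
step 5/8 (Right): in B — A clean, B dirty
step 6/8 (Suck): in B — A clean, B clean
step 7/8 (Suck): in B — A clean, B clean
step 8/8 (Right): in B — A clean, B clean

in B — A clean, B clean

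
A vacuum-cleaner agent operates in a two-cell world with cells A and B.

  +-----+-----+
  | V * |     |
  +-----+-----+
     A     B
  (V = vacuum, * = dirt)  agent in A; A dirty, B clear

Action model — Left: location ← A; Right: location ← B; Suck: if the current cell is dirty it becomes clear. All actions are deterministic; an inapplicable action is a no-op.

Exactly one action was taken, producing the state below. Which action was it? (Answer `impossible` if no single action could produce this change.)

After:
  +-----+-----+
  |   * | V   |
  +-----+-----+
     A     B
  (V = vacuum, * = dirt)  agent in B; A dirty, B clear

Right

try  Left: in A — A dirty, B clear
try Right: in B — A dirty, B clear  ← match
try  Suck: in A — A clear, B clear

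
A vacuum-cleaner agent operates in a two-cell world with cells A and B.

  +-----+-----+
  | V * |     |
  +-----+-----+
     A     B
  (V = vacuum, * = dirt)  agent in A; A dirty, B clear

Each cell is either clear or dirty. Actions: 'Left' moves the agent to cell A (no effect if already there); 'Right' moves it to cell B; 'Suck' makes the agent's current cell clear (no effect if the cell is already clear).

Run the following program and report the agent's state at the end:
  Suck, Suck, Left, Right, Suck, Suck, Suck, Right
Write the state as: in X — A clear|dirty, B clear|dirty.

Suck (#1): in A — A clear, B clear
Suck (#2): in A — A clear, B clear
Left (#3): in A — A clear, B clear
Right (#4): in B — A clear, B clear
Suck (#5): in B — A clear, B clear
Suck (#6): in B — A clear, B clear
Suck (#7): in B — A clear, B clear
Right (#8): in B — A clear, B clear

in B — A clear, B clear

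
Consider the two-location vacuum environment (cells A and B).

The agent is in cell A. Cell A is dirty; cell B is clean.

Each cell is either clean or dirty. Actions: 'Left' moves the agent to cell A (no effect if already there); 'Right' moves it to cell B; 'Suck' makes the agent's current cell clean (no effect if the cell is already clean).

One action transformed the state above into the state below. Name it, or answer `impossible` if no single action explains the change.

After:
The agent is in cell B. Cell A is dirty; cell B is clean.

try  Left: <A|dirty|clean>
try Right: <B|dirty|clean>  ← match
try  Suck: <A|clean|clean>

Right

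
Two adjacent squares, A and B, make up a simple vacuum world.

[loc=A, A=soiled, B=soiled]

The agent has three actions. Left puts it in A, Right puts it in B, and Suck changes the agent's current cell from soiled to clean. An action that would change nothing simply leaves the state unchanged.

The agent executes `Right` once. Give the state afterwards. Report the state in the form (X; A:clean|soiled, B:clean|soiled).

(B; A:soiled, B:soiled)

start: (A; A:soiled, B:soiled)
t=1 Right ⇒ (B; A:soiled, B:soiled)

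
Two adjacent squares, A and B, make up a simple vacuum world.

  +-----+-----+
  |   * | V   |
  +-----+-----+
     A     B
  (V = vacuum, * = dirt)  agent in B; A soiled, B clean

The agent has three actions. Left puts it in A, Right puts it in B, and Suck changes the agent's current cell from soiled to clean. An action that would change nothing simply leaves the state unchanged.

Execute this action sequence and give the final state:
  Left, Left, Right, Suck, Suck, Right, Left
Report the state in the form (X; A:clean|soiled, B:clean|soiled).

(A; A:soiled, B:clean)

t=1 Left ⇒ (A; A:soiled, B:clean)
t=2 Left ⇒ (A; A:soiled, B:clean)
t=3 Right ⇒ (B; A:soiled, B:clean)
t=4 Suck ⇒ (B; A:soiled, B:clean)
t=5 Suck ⇒ (B; A:soiled, B:clean)
t=6 Right ⇒ (B; A:soiled, B:clean)
t=7 Left ⇒ (A; A:soiled, B:clean)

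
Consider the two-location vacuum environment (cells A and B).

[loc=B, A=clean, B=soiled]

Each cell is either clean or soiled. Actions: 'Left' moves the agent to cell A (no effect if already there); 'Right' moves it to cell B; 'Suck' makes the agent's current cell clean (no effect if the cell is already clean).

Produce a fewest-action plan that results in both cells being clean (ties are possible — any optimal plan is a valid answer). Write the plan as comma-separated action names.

[1] after Suck: <B|clean|clean>
min 1: B is soiled, one Suck

Suck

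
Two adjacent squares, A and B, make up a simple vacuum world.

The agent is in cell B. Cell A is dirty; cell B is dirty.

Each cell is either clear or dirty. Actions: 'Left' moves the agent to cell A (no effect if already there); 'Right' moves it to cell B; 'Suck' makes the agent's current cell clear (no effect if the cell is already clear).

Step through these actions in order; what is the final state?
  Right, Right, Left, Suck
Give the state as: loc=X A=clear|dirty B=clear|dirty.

loc=A A=clear B=dirty

Right (#1): loc=B A=dirty B=dirty
Right (#2): loc=B A=dirty B=dirty
Left (#3): loc=A A=dirty B=dirty
Suck (#4): loc=A A=clear B=dirty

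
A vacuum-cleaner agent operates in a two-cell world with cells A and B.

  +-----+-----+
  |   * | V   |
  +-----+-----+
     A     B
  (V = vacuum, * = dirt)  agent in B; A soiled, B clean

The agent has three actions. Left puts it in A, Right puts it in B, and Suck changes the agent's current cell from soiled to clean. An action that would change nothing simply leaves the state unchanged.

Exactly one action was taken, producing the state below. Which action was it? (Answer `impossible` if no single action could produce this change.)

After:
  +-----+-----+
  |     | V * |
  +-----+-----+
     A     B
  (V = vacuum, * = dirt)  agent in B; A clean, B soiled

try  Left: (A; A:soiled, B:clean)
try Right: (B; A:soiled, B:clean)
try  Suck: (B; A:soiled, B:clean)
no single action produces the after-state

impossible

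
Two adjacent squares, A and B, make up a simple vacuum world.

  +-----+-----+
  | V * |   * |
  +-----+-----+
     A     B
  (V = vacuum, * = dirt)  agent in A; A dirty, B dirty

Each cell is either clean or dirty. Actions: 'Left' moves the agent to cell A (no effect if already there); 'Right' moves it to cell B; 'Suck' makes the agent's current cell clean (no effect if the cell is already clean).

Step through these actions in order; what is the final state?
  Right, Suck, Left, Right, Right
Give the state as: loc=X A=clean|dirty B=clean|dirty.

[1] after Right: loc=B A=dirty B=dirty
[2] after Suck: loc=B A=dirty B=clean
[3] after Left: loc=A A=dirty B=clean
[4] after Right: loc=B A=dirty B=clean
[5] after Right: loc=B A=dirty B=clean

loc=B A=dirty B=clean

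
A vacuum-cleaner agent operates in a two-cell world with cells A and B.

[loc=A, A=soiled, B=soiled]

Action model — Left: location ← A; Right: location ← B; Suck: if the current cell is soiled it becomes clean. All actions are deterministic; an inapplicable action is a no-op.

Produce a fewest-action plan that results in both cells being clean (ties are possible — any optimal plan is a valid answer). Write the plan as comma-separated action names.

Suck, Right, Suck

[1] after Suck: in A — A clean, B soiled
[2] after Right: in B — A clean, B soiled
[3] after Suck: in B — A clean, B clean
min 3: Suck A + move + Suck B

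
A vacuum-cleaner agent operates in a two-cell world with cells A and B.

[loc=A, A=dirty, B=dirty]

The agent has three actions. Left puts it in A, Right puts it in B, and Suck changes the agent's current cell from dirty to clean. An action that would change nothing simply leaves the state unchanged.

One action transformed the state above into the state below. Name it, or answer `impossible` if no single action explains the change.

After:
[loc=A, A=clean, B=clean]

try  Left: (A; A:dirty, B:dirty)
try Right: (B; A:dirty, B:dirty)
try  Suck: (A; A:clean, B:dirty)
no single action produces the after-state

impossible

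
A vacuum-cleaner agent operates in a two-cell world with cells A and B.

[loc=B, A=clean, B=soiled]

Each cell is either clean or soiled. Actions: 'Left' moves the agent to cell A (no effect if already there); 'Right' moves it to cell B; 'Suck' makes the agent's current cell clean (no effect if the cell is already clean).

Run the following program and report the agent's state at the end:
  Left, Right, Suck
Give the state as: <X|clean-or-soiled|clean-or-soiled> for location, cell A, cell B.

<B|clean|clean>

[1] after Left: <A|clean|soiled>
[2] after Right: <B|clean|soiled>
[3] after Suck: <B|clean|clean>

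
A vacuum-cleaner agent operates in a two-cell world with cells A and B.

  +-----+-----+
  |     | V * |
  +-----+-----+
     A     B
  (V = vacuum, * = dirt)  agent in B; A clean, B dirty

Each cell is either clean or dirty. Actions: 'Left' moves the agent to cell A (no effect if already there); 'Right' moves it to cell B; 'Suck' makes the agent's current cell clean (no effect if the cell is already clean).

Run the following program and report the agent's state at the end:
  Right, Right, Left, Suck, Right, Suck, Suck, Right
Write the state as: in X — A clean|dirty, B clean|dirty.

1) do Right; now in B — A clean, B dirty
2) do Right; now in B — A clean, B dirty
3) do Left; now in A — A clean, B dirty
4) do Suck; now in A — A clean, B dirty
5) do Right; now in B — A clean, B dirty
6) do Suck; now in B — A clean, B clean
7) do Suck; now in B — A clean, B clean
8) do Right; now in B — A clean, B clean

in B — A clean, B clean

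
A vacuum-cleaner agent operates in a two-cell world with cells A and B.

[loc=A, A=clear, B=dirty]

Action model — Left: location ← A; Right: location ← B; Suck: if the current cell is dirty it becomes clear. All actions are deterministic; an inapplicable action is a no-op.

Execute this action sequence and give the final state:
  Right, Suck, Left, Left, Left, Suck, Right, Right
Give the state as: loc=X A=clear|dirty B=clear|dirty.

Right (#1): loc=B A=clear B=dirty
Suck (#2): loc=B A=clear B=clear
Left (#3): loc=A A=clear B=clear
Left (#4): loc=A A=clear B=clear
Left (#5): loc=A A=clear B=clear
Suck (#6): loc=A A=clear B=clear
Right (#7): loc=B A=clear B=clear
Right (#8): loc=B A=clear B=clear

loc=B A=clear B=clear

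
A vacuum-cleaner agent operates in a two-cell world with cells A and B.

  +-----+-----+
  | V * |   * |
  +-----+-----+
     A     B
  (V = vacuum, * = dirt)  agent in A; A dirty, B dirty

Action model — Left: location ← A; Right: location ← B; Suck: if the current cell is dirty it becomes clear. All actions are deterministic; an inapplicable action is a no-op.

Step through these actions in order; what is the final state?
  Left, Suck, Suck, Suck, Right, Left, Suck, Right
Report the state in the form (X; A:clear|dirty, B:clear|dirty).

1. Left → (A; A:dirty, B:dirty)
2. Suck → (A; A:clear, B:dirty)
3. Suck → (A; A:clear, B:dirty)
4. Suck → (A; A:clear, B:dirty)
5. Right → (B; A:clear, B:dirty)
6. Left → (A; A:clear, B:dirty)
7. Suck → (A; A:clear, B:dirty)
8. Right → (B; A:clear, B:dirty)

(B; A:clear, B:dirty)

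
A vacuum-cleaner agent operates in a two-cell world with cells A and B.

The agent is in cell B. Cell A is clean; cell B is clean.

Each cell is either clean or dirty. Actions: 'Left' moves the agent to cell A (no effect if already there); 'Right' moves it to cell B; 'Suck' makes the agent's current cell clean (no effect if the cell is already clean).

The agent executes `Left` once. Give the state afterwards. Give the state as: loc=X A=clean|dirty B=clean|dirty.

start: loc=B A=clean B=clean
[1] after Left: loc=A A=clean B=clean

loc=A A=clean B=clean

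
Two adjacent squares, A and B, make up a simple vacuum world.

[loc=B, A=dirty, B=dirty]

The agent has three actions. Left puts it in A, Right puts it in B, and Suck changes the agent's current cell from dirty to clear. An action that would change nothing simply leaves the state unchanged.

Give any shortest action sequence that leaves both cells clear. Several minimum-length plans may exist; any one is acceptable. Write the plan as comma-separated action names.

Suck, Left, Suck

1. Suck → loc=B A=dirty B=clear
2. Left → loc=A A=dirty B=clear
3. Suck → loc=A A=clear B=clear
min 3: Suck B + move + Suck A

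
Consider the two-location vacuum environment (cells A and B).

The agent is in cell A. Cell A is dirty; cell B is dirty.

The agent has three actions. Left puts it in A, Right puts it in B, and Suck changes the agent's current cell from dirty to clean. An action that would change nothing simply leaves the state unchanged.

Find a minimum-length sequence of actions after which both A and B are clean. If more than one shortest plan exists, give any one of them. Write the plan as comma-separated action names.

Suck (#1): (A; A:clean, B:dirty)
Right (#2): (B; A:clean, B:dirty)
Suck (#3): (B; A:clean, B:clean)
min 3: Suck A + move + Suck B

Suck, Right, Suck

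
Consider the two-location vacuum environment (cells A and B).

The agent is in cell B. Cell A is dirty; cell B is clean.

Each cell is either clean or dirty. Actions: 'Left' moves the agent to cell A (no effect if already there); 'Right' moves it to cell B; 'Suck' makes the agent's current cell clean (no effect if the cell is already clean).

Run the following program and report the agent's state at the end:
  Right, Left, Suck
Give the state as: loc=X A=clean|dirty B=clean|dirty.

loc=A A=clean B=clean

t=1 Right ⇒ loc=B A=dirty B=clean
t=2 Left ⇒ loc=A A=dirty B=clean
t=3 Suck ⇒ loc=A A=clean B=clean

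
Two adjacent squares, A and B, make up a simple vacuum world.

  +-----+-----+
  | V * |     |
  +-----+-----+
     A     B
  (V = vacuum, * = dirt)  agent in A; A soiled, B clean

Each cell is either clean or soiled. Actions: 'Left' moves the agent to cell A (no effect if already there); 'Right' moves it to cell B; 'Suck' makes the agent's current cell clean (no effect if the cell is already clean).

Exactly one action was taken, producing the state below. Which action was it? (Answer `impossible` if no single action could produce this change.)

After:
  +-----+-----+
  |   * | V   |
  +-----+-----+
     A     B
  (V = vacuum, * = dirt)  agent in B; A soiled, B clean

Right

try  Left: <A|soiled|clean>
try Right: <B|soiled|clean>  ← match
try  Suck: <A|clean|clean>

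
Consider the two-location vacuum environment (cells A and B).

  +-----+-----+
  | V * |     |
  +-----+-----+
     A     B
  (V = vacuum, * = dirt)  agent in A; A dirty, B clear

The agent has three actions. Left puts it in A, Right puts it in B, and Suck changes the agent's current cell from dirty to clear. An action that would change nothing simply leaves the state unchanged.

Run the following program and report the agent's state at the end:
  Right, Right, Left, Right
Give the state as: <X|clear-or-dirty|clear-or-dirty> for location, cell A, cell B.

<B|dirty|clear>

[1] after Right: <B|dirty|clear>
[2] after Right: <B|dirty|clear>
[3] after Left: <A|dirty|clear>
[4] after Right: <B|dirty|clear>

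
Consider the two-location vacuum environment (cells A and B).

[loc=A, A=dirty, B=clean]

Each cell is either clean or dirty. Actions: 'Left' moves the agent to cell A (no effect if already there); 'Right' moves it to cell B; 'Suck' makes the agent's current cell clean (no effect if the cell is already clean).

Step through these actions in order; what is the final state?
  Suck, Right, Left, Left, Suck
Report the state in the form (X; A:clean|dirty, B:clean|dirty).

Suck (#1): (A; A:clean, B:clean)
Right (#2): (B; A:clean, B:clean)
Left (#3): (A; A:clean, B:clean)
Left (#4): (A; A:clean, B:clean)
Suck (#5): (A; A:clean, B:clean)

(A; A:clean, B:clean)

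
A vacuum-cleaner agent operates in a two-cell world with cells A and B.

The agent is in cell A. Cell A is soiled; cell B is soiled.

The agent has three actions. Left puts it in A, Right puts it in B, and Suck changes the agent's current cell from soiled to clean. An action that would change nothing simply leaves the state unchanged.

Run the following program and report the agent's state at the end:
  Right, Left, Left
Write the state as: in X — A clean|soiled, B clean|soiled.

in A — A soiled, B soiled

Right (#1): in B — A soiled, B soiled
Left (#2): in A — A soiled, B soiled
Left (#3): in A — A soiled, B soiled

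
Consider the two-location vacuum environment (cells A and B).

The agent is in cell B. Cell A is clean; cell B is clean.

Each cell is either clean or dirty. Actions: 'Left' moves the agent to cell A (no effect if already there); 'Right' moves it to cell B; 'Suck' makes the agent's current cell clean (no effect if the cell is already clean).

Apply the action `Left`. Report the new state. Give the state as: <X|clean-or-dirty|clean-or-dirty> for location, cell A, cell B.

start: <B|clean|clean>
t=1 Left ⇒ <A|clean|clean>

<A|clean|clean>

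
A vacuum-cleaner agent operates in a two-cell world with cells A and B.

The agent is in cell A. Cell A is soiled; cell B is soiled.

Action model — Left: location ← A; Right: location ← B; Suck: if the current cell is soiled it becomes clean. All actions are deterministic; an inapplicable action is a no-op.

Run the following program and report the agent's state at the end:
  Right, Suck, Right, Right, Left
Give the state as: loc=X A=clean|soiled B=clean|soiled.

loc=A A=soiled B=clean

1) do Right; now loc=B A=soiled B=soiled
2) do Suck; now loc=B A=soiled B=clean
3) do Right; now loc=B A=soiled B=clean
4) do Right; now loc=B A=soiled B=clean
5) do Left; now loc=A A=soiled B=clean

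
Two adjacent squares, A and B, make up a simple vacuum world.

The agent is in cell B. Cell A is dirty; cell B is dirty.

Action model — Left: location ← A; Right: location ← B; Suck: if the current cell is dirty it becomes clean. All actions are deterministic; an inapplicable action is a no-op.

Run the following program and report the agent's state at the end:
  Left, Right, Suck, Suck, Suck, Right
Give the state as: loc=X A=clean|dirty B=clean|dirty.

t=1 Left ⇒ loc=A A=dirty B=dirty
t=2 Right ⇒ loc=B A=dirty B=dirty
t=3 Suck ⇒ loc=B A=dirty B=clean
t=4 Suck ⇒ loc=B A=dirty B=clean
t=5 Suck ⇒ loc=B A=dirty B=clean
t=6 Right ⇒ loc=B A=dirty B=clean

loc=B A=dirty B=clean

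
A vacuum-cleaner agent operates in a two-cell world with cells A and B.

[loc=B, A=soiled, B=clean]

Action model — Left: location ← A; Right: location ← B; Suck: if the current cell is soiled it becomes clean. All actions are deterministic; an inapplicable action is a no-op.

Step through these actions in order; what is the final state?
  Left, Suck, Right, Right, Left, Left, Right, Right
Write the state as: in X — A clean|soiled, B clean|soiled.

in B — A clean, B clean

[1] after Left: in A — A soiled, B clean
[2] after Suck: in A — A clean, B clean
[3] after Right: in B — A clean, B clean
[4] after Right: in B — A clean, B clean
[5] after Left: in A — A clean, B clean
[6] after Left: in A — A clean, B clean
[7] after Right: in B — A clean, B clean
[8] after Right: in B — A clean, B clean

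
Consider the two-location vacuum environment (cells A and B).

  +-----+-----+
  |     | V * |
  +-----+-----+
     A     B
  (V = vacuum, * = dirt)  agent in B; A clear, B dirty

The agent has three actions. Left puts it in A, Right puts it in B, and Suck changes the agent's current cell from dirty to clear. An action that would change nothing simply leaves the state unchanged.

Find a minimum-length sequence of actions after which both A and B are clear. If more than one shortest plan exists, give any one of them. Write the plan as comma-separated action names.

Suck

t=1 Suck ⇒ (B; A:clear, B:clear)
min 1: B is dirty, one Suck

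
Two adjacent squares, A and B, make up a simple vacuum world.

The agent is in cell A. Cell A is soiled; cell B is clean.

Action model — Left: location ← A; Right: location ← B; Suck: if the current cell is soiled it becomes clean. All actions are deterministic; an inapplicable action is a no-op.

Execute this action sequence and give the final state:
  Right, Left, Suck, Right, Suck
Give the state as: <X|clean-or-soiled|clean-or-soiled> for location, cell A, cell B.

<B|clean|clean>

t=1 Right ⇒ <B|soiled|clean>
t=2 Left ⇒ <A|soiled|clean>
t=3 Suck ⇒ <A|clean|clean>
t=4 Right ⇒ <B|clean|clean>
t=5 Suck ⇒ <B|clean|clean>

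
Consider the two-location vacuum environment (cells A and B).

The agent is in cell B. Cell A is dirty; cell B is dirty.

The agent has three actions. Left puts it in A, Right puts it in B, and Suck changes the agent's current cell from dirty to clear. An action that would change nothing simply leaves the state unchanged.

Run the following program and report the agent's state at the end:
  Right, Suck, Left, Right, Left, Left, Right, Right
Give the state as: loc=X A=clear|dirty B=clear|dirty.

loc=B A=dirty B=clear

1) do Right; now loc=B A=dirty B=dirty
2) do Suck; now loc=B A=dirty B=clear
3) do Left; now loc=A A=dirty B=clear
4) do Right; now loc=B A=dirty B=clear
5) do Left; now loc=A A=dirty B=clear
6) do Left; now loc=A A=dirty B=clear
7) do Right; now loc=B A=dirty B=clear
8) do Right; now loc=B A=dirty B=clear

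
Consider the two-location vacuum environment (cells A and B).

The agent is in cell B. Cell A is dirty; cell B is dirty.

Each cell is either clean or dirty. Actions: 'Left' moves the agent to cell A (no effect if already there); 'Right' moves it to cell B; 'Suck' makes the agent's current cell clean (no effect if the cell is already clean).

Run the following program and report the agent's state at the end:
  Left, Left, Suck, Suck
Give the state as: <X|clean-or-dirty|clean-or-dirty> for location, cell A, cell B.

<A|clean|dirty>

[1] after Left: <A|dirty|dirty>
[2] after Left: <A|dirty|dirty>
[3] after Suck: <A|clean|dirty>
[4] after Suck: <A|clean|dirty>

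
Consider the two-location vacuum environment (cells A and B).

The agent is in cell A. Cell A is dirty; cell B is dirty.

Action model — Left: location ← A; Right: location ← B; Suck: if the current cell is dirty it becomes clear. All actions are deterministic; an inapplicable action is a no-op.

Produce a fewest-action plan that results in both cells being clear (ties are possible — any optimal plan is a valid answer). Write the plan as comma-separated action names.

Suck, Right, Suck

1. Suck → (A; A:clear, B:dirty)
2. Right → (B; A:clear, B:dirty)
3. Suck → (B; A:clear, B:clear)
min 3: Suck A + move + Suck B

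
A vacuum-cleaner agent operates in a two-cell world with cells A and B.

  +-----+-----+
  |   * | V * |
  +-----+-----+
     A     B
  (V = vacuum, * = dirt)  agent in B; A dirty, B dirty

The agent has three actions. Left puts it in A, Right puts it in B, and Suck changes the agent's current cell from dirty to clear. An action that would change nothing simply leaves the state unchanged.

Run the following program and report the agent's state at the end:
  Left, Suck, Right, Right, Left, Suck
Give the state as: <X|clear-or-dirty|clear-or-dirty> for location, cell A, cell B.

<A|clear|dirty>

[1] after Left: <A|dirty|dirty>
[2] after Suck: <A|clear|dirty>
[3] after Right: <B|clear|dirty>
[4] after Right: <B|clear|dirty>
[5] after Left: <A|clear|dirty>
[6] after Suck: <A|clear|dirty>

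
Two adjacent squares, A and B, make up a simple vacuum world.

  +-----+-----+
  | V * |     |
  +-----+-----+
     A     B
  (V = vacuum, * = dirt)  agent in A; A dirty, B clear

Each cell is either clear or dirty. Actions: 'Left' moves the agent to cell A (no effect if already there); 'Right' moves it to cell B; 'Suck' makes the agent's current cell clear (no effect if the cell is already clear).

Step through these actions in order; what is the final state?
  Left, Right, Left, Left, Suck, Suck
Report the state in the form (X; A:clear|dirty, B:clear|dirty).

step 1/6 (Left): (A; A:dirty, B:clear)
step 2/6 (Right): (B; A:dirty, B:clear)
step 3/6 (Left): (A; A:dirty, B:clear)
step 4/6 (Left): (A; A:dirty, B:clear)
step 5/6 (Suck): (A; A:clear, B:clear)
step 6/6 (Suck): (A; A:clear, B:clear)

(A; A:clear, B:clear)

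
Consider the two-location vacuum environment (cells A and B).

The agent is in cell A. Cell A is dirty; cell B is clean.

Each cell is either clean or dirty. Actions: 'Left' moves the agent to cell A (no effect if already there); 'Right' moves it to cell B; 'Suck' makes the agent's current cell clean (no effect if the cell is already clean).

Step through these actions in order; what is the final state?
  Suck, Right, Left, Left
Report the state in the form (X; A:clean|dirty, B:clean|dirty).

step 1/4 (Suck): (A; A:clean, B:clean)
step 2/4 (Right): (B; A:clean, B:clean)
step 3/4 (Left): (A; A:clean, B:clean)
step 4/4 (Left): (A; A:clean, B:clean)

(A; A:clean, B:clean)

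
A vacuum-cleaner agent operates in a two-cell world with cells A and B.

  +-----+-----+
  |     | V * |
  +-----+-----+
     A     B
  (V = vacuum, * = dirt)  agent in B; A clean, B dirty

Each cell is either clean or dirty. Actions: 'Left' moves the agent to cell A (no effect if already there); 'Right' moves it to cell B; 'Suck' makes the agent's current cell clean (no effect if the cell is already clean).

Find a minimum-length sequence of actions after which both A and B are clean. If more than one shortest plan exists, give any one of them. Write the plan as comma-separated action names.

Suck (#1): loc=B A=clean B=clean
min 1: B is dirty, one Suck

Suck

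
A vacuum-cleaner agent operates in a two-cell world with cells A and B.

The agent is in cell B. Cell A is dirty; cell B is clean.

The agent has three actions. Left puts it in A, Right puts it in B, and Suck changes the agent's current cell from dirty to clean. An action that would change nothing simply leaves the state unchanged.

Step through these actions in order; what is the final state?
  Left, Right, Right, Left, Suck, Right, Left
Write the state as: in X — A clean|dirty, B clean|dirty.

in A — A clean, B clean

step 1/7 (Left): in A — A dirty, B clean
step 2/7 (Right): in B — A dirty, B clean
step 3/7 (Right): in B — A dirty, B clean
step 4/7 (Left): in A — A dirty, B clean
step 5/7 (Suck): in A — A clean, B clean
step 6/7 (Right): in B — A clean, B clean
step 7/7 (Left): in A — A clean, B clean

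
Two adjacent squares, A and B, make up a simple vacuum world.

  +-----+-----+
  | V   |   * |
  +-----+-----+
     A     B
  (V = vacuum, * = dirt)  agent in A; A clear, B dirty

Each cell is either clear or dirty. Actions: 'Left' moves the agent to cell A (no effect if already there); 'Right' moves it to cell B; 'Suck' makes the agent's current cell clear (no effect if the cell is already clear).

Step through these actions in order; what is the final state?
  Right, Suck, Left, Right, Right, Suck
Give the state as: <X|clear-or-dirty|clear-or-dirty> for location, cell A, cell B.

t=1 Right ⇒ <B|clear|dirty>
t=2 Suck ⇒ <B|clear|clear>
t=3 Left ⇒ <A|clear|clear>
t=4 Right ⇒ <B|clear|clear>
t=5 Right ⇒ <B|clear|clear>
t=6 Suck ⇒ <B|clear|clear>

<B|clear|clear>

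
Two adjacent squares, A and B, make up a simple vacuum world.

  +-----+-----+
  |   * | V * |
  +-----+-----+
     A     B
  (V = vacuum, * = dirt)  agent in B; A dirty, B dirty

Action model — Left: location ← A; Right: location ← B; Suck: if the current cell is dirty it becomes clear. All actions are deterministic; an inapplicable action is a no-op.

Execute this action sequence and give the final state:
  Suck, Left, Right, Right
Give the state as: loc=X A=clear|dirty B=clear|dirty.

t=1 Suck ⇒ loc=B A=dirty B=clear
t=2 Left ⇒ loc=A A=dirty B=clear
t=3 Right ⇒ loc=B A=dirty B=clear
t=4 Right ⇒ loc=B A=dirty B=clear

loc=B A=dirty B=clear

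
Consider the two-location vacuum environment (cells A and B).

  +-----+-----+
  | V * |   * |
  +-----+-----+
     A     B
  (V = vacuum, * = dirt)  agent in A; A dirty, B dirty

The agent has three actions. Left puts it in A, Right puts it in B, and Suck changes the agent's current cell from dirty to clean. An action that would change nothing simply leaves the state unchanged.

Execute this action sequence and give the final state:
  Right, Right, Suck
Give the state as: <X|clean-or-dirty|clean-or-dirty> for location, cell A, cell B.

Right (#1): <B|dirty|dirty>
Right (#2): <B|dirty|dirty>
Suck (#3): <B|dirty|clean>

<B|dirty|clean>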